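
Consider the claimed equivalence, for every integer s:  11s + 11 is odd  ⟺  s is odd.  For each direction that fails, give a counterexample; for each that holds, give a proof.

[⇒] This fails: s = 2 gives 11s + 11 = 33, which is odd, but 2 is even, not odd.

[⇐] This also fails: s = 1 is odd, but 11s + 11 = 22 is even, not odd.

Neither direction holds.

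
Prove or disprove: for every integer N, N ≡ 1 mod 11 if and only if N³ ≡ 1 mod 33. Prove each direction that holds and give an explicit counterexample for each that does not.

Only the reverse direction holds.

(⟹) This fails: take N = 12. Then 12 ≡ 1 (mod 11), but 12³ = 1728 ≡ 12 (mod 33), not 1.

(⟸) Conversely, the residues r modulo 33 with r³ ≡ 1 (mod 33) are exactly {1}, and each is ≡ 1 (mod 11).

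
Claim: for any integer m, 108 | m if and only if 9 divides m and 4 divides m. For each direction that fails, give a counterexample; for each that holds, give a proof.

Not equivalent: only (⇒) holds.

(→) If 108 ∣ m, write m = 108q. Since 108 = 12·9, m = 9·(12q), so 9 ∣ m; and since 108 = 27·4, m = 4·(27q), so 4 ∣ m.

(←) This fails: take m = 36. Both 9 ∣ 36 and 4 ∣ 36, yet 36 is not a multiple of 108 (since 36 = 0·108 + 36), so 108 ∤ 36.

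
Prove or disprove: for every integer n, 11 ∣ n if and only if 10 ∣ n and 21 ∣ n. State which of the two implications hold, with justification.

(⟹) This fails: take n = 11. Certainly 11 ∣ 11, but 10 ∤ 11.

(⟸) This fails: take n = 210. Both 10 ∣ 210 and 21 ∣ 210, yet 210 is not a multiple of 11 (since 210 = 19·11 + 1), so 11 ∤ 210.

(⇒) fails and (⇐) fails.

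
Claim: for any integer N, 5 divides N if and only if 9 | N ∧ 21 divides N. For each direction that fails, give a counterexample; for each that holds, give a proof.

[⇒] This fails: take N = 5. Certainly 5 ∣ 5, but 9 ∤ 5.

[⇐] This fails: take N = 63. Both 9 ∣ 63 and 21 ∣ 63, yet 63 is not a multiple of 5 (since 63 = 12·5 + 3), so 5 ∤ 63.

Both directions fail.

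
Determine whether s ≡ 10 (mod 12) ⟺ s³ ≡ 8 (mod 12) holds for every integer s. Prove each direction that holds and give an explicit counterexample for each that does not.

[⇒] This fails: take s = 10. Then 10 ≡ 10 (mod 12), but 10³ = 1000 ≡ 4 (mod 12), not 8.

[⇐] This fails: take s = 2. Then 2³ = 8 ≡ 8 (mod 12), yet 2 ≡ 2 (mod 12), not 10.

Neither direction holds.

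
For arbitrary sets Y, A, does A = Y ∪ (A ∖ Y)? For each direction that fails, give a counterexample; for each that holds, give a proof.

(⊆) holds; (⊇) fails.

(⟹) Let x ∈ A. Then either x ∈ A and x ∉ Y; or x ∈ Y ∩ A. In each case x ∈ Y ∪ (A ∖ Y), so A ⊆ Y ∪ (A ∖ Y).

(⟸) This inclusion fails. Take Y = {1}, A = ∅; then 1 ∈ Y ∪ (A ∖ Y) but 1 ∉ A.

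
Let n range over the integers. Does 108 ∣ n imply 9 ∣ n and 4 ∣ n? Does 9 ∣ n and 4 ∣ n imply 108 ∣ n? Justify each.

Forward direction. If 108 ∣ n, write n = 108q. Since 108 = 12·9, n = 9·(12q), so 9 ∣ n; and since 108 = 27·4, n = 4·(27q), so 4 ∣ n.

Converse. This fails: take n = 36. Both 9 ∣ 36 and 4 ∣ 36, yet 36 is not a multiple of 108 (since 36 = 0·108 + 36), so 108 ∤ 36.

Only the forward implication holds.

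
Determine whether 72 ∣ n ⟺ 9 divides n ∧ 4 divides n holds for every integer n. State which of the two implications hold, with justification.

(⇒) holds; (⇐) fails.

[⇒] If 72 ∣ n, write n = 72q. Since 72 = 8·9, n = 9·(8q), so 9 ∣ n; and since 72 = 18·4, n = 4·(18q), so 4 ∣ n.

[⇐] This fails: take n = 36. Both 9 ∣ 36 and 4 ∣ 36, yet 36 is not a multiple of 72 (since 36 = 0·72 + 36), so 72 ∤ 36.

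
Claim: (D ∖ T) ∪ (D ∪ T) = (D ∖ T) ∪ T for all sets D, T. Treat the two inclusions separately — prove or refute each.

(⟹) Let x ∈ (D ∖ T) ∪ (D ∪ T). Then either x ∈ D and x ∉ T; or x ∈ T and x ∉ D; or x ∈ D ∩ T. In each case x ∈ (D ∖ T) ∪ T, so (D ∖ T) ∪ (D ∪ T) ⊆ (D ∖ T) ∪ T.

(⟸) Let x ∈ (D ∖ T) ∪ T. Then either x ∈ D and x ∉ T; or x ∈ T and x ∉ D; or x ∈ D ∩ T. In each case x ∈ (D ∖ T) ∪ (D ∪ T), so (D ∖ T) ∪ T ⊆ (D ∖ T) ∪ (D ∪ T).

Both inclusions hold.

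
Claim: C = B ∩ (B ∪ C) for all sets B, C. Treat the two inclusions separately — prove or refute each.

(⊆) fails and (⊇) fails.

Forward inclusion. This inclusion fails. Take B = ∅, C = {1}; then 1 ∈ C but 1 ∉ B ∩ (B ∪ C).

Reverse inclusion. This inclusion fails. Take B = {1}, C = ∅; then 1 ∈ B ∩ (B ∪ C) but 1 ∉ C.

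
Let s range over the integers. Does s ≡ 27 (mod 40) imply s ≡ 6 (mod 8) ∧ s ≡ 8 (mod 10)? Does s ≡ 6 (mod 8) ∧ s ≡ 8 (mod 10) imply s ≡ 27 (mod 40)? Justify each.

Neither implication holds.

Forward direction. This fails: s = 27 gives 27 ≡ 27 (mod 40) but 27 ≡ 3 (mod 8), so the conjunction on the right does not hold.

Converse. This fails: s = 38 satisfies both congruences on the right (38 ≡ 6 mod 8 and 38 ≡ 8 mod 10) yet 38 ≡ 38 (mod 40), not 27.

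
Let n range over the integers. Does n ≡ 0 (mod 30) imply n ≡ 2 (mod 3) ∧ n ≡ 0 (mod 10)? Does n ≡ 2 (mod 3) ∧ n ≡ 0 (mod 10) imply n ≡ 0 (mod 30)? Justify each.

Neither direction holds.

Forward direction. This fails: n = 0 gives 0 ≡ 0 (mod 30) but 0 ≡ 0 (mod 3), so the conjunction on the right does not hold.

Converse. This fails: n = 20 satisfies both congruences on the right (20 ≡ 2 mod 3 and 20 ≡ 0 mod 10) yet 20 ≡ 20 (mod 30), not 0.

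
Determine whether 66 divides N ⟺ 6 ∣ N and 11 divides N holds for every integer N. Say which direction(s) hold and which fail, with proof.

[⇒] If 66 ∣ N, write N = 66q. Since 66 = 11·6, N = 6·(11q), so 6 ∣ N; and since 66 = 6·11, N = 11·(6q), so 11 ∣ N.

[⇐] Suppose 6 ∣ N and 11 ∣ N. Any common multiple of 6 and 11 is a multiple of their lcm; here gcd(6, 11) = 1, so lcm(6, 11) = 6·11 = 66, so 66 ∣ N.

Both implications hold.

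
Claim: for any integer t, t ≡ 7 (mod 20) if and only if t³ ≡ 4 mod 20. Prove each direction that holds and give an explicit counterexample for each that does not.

[⇒] This fails: take t = 7. Then 7 ≡ 7 (mod 20), but 7³ = 343 ≡ 3 (mod 20), not 4.

[⇐] This fails: take t = 4. Then 4³ = 64 ≡ 4 (mod 20), yet 4 ≡ 4 (mod 20), not 7.

(⇒) fails and (⇐) fails.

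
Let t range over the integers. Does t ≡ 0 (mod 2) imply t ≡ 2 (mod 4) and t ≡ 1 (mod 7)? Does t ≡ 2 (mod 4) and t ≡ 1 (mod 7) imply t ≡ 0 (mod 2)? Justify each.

(⇒) fails; (⇐) holds.

[⇐] If t ≡ 2 (mod 4) and t ≡ 1 (mod 7), then by the Chinese remainder theorem t ≡ 22 (mod 28). Since 22 ≡ 0 (mod 2) and 2 ∣ 28, we get t ≡ 0 (mod 2).

[⇒] This fails: t = 0 gives 0 ≡ 0 (mod 2) but 0 ≡ 0 (mod 4), so the conjunction on the right does not hold.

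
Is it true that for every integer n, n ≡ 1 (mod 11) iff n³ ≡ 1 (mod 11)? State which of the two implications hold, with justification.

Both directions hold; the statement is true.

Forward direction. Suppose n ≡ 1 (mod 11). Write n = 11j + 1. Then (11j + 1)³ = 1331j³ + 363j² + 33j + 1 = 11(121j³ + 33j² + 3j) + 1, so n³ ≡ 1 (mod 11).

Converse. For the converse, argue contrapositively. If n ≢ 1 (mod 11), then n is congruent to one of 0, 2, 3, 4, 5, 6, 7, 8, 9, 10 modulo 11, and these give n³ ≡ 0, 8, 5, 9, 4, 7, 2, 6, 3, 10 respectively — never 1.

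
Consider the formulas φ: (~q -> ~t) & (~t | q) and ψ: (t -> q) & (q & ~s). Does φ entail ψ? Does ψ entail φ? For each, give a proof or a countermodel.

(⇒) fails; (⇐) holds.

(⇒) This fails. Under t = F, s = F, q = F, the left side is true but the right side is false.

(⇐) Assume the antecedent. If t is true, the antecedent forces (t = T, s = F, q = T), and (~q -> ~t) & (~t | q) holds there. If t is false, (~q -> ~t) & (~t | q) reduces to true regardless of the other variables. Either way (~q -> ~t) & (~t | q) holds.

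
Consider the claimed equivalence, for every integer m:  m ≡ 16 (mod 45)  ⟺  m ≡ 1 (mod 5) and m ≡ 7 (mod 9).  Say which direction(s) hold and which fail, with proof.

(→) Suppose m ≡ 16 (mod 45); write m = 45j + 16. Since 5 ∣ 45, reducing mod 5 gives m ≡ 16 ≡ 1 (mod 5); since 9 ∣ 45, reducing mod 9 gives m ≡ 16 ≡ 7 (mod 9).

(←) Conversely, if m ≡ 1 (mod 5) and m ≡ 7 (mod 9), then by the Chinese remainder theorem m ≡ 16 (mod 45). This is exactly m ≡ 16 (mod 45).

Both directions hold; the statement is true.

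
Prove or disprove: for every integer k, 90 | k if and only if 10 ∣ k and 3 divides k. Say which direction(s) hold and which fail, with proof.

The forward direction holds; the converse fails.

Forward direction. If 90 ∣ k, write k = 90q. Since 90 = 9·10, k = 10·(9q), so 10 ∣ k; and since 90 = 30·3, k = 3·(30q), so 3 ∣ k.

Converse. This fails: take k = 30. Both 10 ∣ 30 and 3 ∣ 30, yet 30 is not a multiple of 90 (since 30 = 0·90 + 30), so 90 ∤ 30.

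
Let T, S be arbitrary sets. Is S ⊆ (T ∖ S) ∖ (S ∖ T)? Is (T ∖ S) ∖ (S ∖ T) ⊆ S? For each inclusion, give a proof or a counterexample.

(⊆) fails and (⊇) fails.

Forward inclusion. This inclusion fails. Take T = ∅, S = {1}; then 1 ∈ S but 1 ∉ (T ∖ S) ∖ (S ∖ T).

Reverse inclusion. This inclusion fails. Take T = {1}, S = ∅; then 1 ∈ (T ∖ S) ∖ (S ∖ T) but 1 ∉ S.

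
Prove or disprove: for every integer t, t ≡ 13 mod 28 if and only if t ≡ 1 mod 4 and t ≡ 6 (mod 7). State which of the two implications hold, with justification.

[⇒] Suppose t ≡ 13 (mod 28); write t = 28j + 13. Since 4 ∣ 28, reducing mod 4 gives t ≡ 13 ≡ 1 (mod 4); since 7 ∣ 28, reducing mod 7 gives t ≡ 13 ≡ 6 (mod 7).

[⇐] Conversely, if t ≡ 1 (mod 4) and t ≡ 6 (mod 7), then by the Chinese remainder theorem t ≡ 13 (mod 28). This is exactly t ≡ 13 (mod 28).

Both directions hold.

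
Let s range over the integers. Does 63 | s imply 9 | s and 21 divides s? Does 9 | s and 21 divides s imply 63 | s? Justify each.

Both directions hold; the statement is true.

Forward direction. If 63 ∣ s, write s = 63q. Since 63 = 7·9, s = 9·(7q), so 9 ∣ s; and since 63 = 3·21, s = 21·(3q), so 21 ∣ s.

Converse. Suppose 9 ∣ s and 21 ∣ s. Any common multiple of 9 and 21 is a multiple of their lcm; here lcm(9, 21) = 9·21/gcd(9, 21) = 189/3 = 63, so 63 ∣ s.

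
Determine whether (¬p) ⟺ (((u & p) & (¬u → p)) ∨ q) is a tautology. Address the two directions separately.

Forward direction. This fails. Under p = F, u = F, q = F, the left side is true but the right side is false.

Converse. This fails. Under p = T, u = T, q = F, the left side is false but the right side is true.

Both directions fail.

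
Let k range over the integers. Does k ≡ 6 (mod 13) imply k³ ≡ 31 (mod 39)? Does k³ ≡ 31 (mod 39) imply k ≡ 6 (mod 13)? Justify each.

Neither direction holds.

(⇒) This fails: take k = 6. Then 6 ≡ 6 (mod 13), but 6³ = 216 ≡ 21 (mod 39), not 31.

(⇐) This fails: take k = 7. Then 7³ = 343 ≡ 31 (mod 39), yet 7 ≡ 7 (mod 13), not 6.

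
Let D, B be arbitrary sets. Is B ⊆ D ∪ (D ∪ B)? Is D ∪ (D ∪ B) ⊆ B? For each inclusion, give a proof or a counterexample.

(⟸) This inclusion fails. Take D = {1}, B = ∅; then 1 ∈ D ∪ (D ∪ B) but 1 ∉ B.

(⟹) Let x ∈ B. Then either x ∈ B and x ∉ D; or x ∈ D ∩ B. In each case x ∈ D ∪ (D ∪ B), so B ⊆ D ∪ (D ∪ B).

Only the forward inclusion holds.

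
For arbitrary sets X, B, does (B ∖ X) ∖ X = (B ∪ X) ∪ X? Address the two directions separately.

(⟹) Let x ∈ (B ∖ X) ∖ X. Then x ∈ B and x ∉ X, from which x ∈ (B ∪ X) ∪ X.

(⟸) This inclusion fails. Take X = {1}, B = ∅; then 1 ∈ (B ∪ X) ∪ X but 1 ∉ (B ∖ X) ∖ X.

(⊆) holds; (⊇) fails.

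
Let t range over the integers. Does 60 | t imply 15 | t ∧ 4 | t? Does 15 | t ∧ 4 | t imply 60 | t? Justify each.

(⇐) Suppose 15 ∣ t and 4 ∣ t. Any common multiple of 15 and 4 is a multiple of their lcm; here gcd(15, 4) = 1, so lcm(15, 4) = 15·4 = 60, so 60 ∣ t.

(⇒) If 60 ∣ t, write t = 60q. Since 60 = 4·15, t = 15·(4q), so 15 ∣ t; and since 60 = 15·4, t = 4·(15q), so 4 ∣ t.

The biconditional holds.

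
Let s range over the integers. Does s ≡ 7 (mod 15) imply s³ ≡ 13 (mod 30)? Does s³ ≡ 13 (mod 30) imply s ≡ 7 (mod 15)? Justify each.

(→) This fails: take s = 22. Then 22 ≡ 7 (mod 15), but 22³ = 10648 ≡ 28 (mod 30), not 13.

(←) Conversely, the residues r modulo 30 with r³ ≡ 13 (mod 30) are exactly {7}, and each is ≡ 7 (mod 15).

The forward direction fails; the converse holds.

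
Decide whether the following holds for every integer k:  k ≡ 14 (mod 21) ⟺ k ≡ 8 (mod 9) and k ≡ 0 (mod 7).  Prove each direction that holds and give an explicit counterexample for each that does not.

[⇐] If k ≡ 8 (mod 9) and k ≡ 0 (mod 7), then by the Chinese remainder theorem k ≡ 35 (mod 63). Since 35 ≡ 14 (mod 21) and 21 ∣ 63, we get k ≡ 14 (mod 21).

[⇒] This fails: k = 56 gives 56 ≡ 14 (mod 21) but 56 ≡ 2 (mod 9), so the conjunction on the right does not hold.

(⇒) fails; (⇐) holds.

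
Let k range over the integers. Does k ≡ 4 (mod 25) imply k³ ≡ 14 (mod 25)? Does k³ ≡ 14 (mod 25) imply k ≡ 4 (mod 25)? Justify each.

[⇒] Suppose k ≡ 4 (mod 25). Write k = 25j + 4. Then (25j + 4)³ = 15625j³ + 7500j² + 1200j + 64 = 25(625j³ + 300j² + 48j + 2) + 14, so k³ ≡ 14 (mod 25).

[⇐] Conversely, suppose k³ ≡ 14 (mod 25). The only residue r in {0, …, 24} with r³ ≡ 14 (mod 25) is r = 4, so k ≡ 4 (mod 25).

The biconditional holds.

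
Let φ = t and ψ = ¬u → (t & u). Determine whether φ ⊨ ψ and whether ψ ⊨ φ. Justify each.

Forward direction. This fails. Under t = T, u = F, the left side is true but the right side is false.

Converse. This fails. Under t = F, u = T, the left side is false but the right side is true.

Both directions fail.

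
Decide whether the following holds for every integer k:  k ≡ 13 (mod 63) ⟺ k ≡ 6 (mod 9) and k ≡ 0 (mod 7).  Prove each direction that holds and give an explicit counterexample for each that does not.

Both directions fail.

(⇒) This fails: k = 13 gives 13 ≡ 13 (mod 63) but 13 ≡ 4 (mod 9), so the conjunction on the right does not hold.

(⇐) This fails: k = 42 satisfies both congruences on the right (42 ≡ 6 mod 9 and 42 ≡ 0 mod 7) yet 42 ≡ 42 (mod 63), not 13.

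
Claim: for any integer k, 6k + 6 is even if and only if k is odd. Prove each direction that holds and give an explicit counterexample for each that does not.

(⇒) fails; (⇐) holds.

(→) This fails: take k = 0. Then 6k + 6 = 6, which is even, yet k = 0 is even, not odd.

(←) Suppose k is odd. Since 6 is even, 6k is even for every k, so 6k + 6 has the same parity as 6, which is even. Hence 6k + 6 is even.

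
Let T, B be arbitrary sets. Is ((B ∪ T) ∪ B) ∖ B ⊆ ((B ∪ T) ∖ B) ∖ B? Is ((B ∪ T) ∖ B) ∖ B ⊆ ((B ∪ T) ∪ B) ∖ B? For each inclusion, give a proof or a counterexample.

Forward inclusion. Let x ∈ ((B ∪ T) ∪ B) ∖ B. Then x ∈ T and x ∉ B, from which x ∈ ((B ∪ T) ∖ B) ∖ B.

Reverse inclusion. Let x ∈ ((B ∪ T) ∖ B) ∖ B. Then x ∈ T and x ∉ B, from which x ∈ ((B ∪ T) ∪ B) ∖ B.

Both inclusions hold; the sets are equal.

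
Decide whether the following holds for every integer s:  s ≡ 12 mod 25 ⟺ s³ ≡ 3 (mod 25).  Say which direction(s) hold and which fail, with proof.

Equivalent; both directions hold.

(⇒) Suppose s ≡ 12 mod 25. Write s = 25j + 12. Then (25j + 12)³ = 15625j³ + 22500j² + 10800j + 1728 = 25(625j³ + 900j² + 432j + 69) + 3, so s³ ≡ 3 (mod 25).

(⇐) Conversely, suppose s³ ≡ 3 (mod 25). The only residue r in {0, …, 24} with r³ ≡ 3 (mod 25) is r = 12, so s ≡ 12 (mod 25).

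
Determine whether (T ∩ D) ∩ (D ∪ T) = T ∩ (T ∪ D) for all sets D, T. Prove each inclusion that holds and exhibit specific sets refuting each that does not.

Reverse inclusion. This inclusion fails. Take D = ∅, T = {1}; then 1 ∈ T ∩ (T ∪ D) but 1 ∉ (T ∩ D) ∩ (D ∪ T).

Forward inclusion. Let x ∈ (T ∩ D) ∩ (D ∪ T). Then x ∈ D ∩ T, from which x ∈ T ∩ (T ∪ D).

The sets are not equal: only the forward inclusion holds.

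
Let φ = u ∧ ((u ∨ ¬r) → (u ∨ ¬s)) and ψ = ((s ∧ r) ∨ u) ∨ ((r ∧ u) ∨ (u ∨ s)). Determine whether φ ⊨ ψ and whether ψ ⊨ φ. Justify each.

[⇒] Assume the antecedent. If s is true, the consequent reduces to true regardless of the other variables. If s is false, the antecedent forces (s = F, u = T, r = F) or (s = F, u = T, r = T), and the consequent holds there. Either way the consequent holds.

[⇐] This fails. Under s = T, u = F, r = F, the left side is false but the right side is true.

Only the forward implication holds.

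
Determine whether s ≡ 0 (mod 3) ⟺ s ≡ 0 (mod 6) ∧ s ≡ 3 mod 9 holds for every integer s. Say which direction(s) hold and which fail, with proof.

(⇒) This fails: s = 0 gives 0 ≡ 0 (mod 3) but 0 ≡ 0 (mod 9), so the conjunction on the right does not hold.

(⇐) Conversely, if s ≡ 0 (mod 6) and s ≡ 3 (mod 9), then by the Chinese remainder theorem s ≡ 12 (mod 18). Since 12 ≡ 0 (mod 3) and 3 ∣ 18, we get s ≡ 0 (mod 3).

Only the converse holds.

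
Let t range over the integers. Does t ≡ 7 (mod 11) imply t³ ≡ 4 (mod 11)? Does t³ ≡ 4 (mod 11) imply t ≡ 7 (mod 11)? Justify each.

[⇒] This fails: take t = 7. Then 7 ≡ 7 (mod 11), but 7³ = 343 ≡ 2 (mod 11), not 4.

[⇐] This fails: take t = 5. Then 5³ = 125 ≡ 4 (mod 11), yet 5 ≡ 5 (mod 11), not 7.

Both directions fail.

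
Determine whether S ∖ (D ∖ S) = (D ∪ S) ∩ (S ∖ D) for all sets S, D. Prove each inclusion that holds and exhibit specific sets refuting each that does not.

The sets are not equal: only the reverse inclusion holds.

(⟸) Let x ∈ (D ∪ S) ∩ (S ∖ D). Then x ∈ S and x ∉ D, from which x ∈ S ∖ (D ∖ S).

(⟹) This inclusion fails. Take S = {1}, D = {1}; then 1 ∈ S ∖ (D ∖ S) but 1 ∉ (D ∪ S) ∩ (S ∖ D).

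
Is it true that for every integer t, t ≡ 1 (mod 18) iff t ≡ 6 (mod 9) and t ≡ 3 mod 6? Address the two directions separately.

Both directions fail.

(→) This fails: t = 1 gives 1 ≡ 1 (mod 18) but 1 ≡ 1 (mod 9), so the conjunction on the right does not hold.

(←) This fails: t = 15 satisfies both congruences on the right (15 ≡ 6 mod 9 and 15 ≡ 3 mod 6) yet 15 ≡ 15 (mod 18), not 1.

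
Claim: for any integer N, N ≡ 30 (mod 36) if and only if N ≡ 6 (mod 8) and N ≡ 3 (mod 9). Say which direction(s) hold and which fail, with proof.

Not equivalent: only (⇐) holds.

Converse. If N ≡ 6 (mod 8) and N ≡ 3 (mod 9), then by the Chinese remainder theorem N ≡ 30 (mod 72). Since 30 ≡ 30 (mod 36) and 36 ∣ 72, we get N ≡ 30 (mod 36).

Forward direction. This fails: N = 66 gives 66 ≡ 30 (mod 36) but 66 ≡ 2 (mod 8), so the conjunction on the right does not hold.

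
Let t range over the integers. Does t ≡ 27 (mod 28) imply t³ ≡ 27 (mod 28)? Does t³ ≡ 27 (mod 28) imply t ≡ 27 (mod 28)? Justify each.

The forward direction holds; the converse fails.

Forward direction. Suppose t ≡ 27 (mod 28). Write t = 28j + 27. Then (28j + 27)³ = 21952j³ + 63504j² + 61236j + 19683 = 28(784j³ + 2268j² + 2187j + 702) + 27, so t³ ≡ 27 (mod 28).

Converse. This fails: take t = 3. Then 3³ = 27 ≡ 27 (mod 28), yet 3 ≡ 3 (mod 28), not 27.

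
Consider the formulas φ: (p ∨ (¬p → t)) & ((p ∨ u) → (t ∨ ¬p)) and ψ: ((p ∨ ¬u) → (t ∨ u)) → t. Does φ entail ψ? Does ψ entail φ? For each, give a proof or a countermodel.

The forward direction holds; the converse fails.

(⟸) This fails. Under t = F, p = F, u = F, the left side is false but the right side is true.

(⟹) Assume the antecedent. If t is true, ((p ∨ ¬u) → (t ∨ u)) → t reduces to true regardless of the other variables. If t is false, the antecedent cannot hold. Either way ((p ∨ ¬u) → (t ∨ u)) → t holds.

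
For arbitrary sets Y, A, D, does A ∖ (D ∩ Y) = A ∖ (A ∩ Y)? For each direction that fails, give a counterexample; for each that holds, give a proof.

(⊆) fails; (⊇) holds.

Reverse inclusion. Let x ∈ A ∖ (A ∩ Y). Then either x ∈ A and x ∉ Y, D; or x ∈ A ∩ D and x ∉ Y. In each case x ∈ A ∖ (D ∩ Y), so A ∖ (A ∩ Y) ⊆ A ∖ (D ∩ Y).

Forward inclusion. This inclusion fails. Take Y = {1}, A = {1}, D = ∅; then 1 ∈ A ∖ (D ∩ Y) but 1 ∉ A ∖ (A ∩ Y).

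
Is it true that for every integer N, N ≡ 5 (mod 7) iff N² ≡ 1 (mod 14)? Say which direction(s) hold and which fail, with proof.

(⇒) fails and (⇐) fails.

Forward direction. This fails: take N = 5. Then 5 ≡ 5 (mod 7), but 5² = 25 ≡ 11 (mod 14), not 1.

Converse. This fails: take N = 1. Then 1² = 1 ≡ 1 (mod 14), yet 1 ≡ 1 (mod 7), not 5.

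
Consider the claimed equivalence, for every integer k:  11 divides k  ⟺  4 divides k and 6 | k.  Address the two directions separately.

Neither direction holds.

Forward direction. This fails: take k = 11. Certainly 11 ∣ 11, but 4 ∤ 11.

Converse. This fails: take k = 12. Both 4 ∣ 12 and 6 ∣ 12, yet 12 is not a multiple of 11 (since 12 = 1·11 + 1), so 11 ∤ 12.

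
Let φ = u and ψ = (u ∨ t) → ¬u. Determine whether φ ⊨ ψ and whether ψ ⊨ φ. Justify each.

(→) This fails. Under t = F, u = T, the left side is true but the right side is false.

(←) This fails. Under t = F, u = F, the left side is false but the right side is true.

Neither direction holds.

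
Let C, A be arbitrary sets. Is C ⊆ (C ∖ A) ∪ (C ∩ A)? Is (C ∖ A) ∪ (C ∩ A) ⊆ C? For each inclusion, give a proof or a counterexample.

(⊆) Let x ∈ C. Then either x ∈ C and x ∉ A; or x ∈ C ∩ A. In each case x ∈ (C ∖ A) ∪ (C ∩ A), so C ⊆ (C ∖ A) ∪ (C ∩ A).

(⊇) Let x ∈ (C ∖ A) ∪ (C ∩ A). Then either x ∈ C and x ∉ A; or x ∈ C ∩ A. In each case x ∈ C, so (C ∖ A) ∪ (C ∩ A) ⊆ C.

Both inclusions hold.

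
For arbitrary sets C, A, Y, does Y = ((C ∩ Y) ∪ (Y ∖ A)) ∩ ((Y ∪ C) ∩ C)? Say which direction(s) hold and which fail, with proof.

(⟹) This inclusion fails. Take C = ∅, A = ∅, Y = {1}; then 1 ∈ Y but 1 ∉ ((C ∩ Y) ∪ (Y ∖ A)) ∩ ((Y ∪ C) ∩ C).

(⟸) Let x ∈ ((C ∩ Y) ∪ (Y ∖ A)) ∩ ((Y ∪ C) ∩ C). Then either x ∈ C ∩ Y and x ∉ A; or x ∈ C ∩ A ∩ Y. In each case x ∈ Y, so ((C ∩ Y) ∪ (Y ∖ A)) ∩ ((Y ∪ C) ∩ C) ⊆ Y.

The sets are not equal: only the reverse inclusion holds.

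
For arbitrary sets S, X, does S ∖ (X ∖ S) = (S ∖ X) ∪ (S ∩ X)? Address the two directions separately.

(⊇) Let x ∈ (S ∖ X) ∪ (S ∩ X). Then either x ∈ S and x ∉ X; or x ∈ S ∩ X. In each case x ∈ S ∖ (X ∖ S), so (S ∖ X) ∪ (S ∩ X) ⊆ S ∖ (X ∖ S).

(⊆) Let x ∈ S ∖ (X ∖ S). Then either x ∈ S and x ∉ X; or x ∈ S ∩ X. In each case x ∈ (S ∖ X) ∪ (S ∩ X), so S ∖ (X ∖ S) ⊆ (S ∖ X) ∪ (S ∩ X).

The two sets are equal.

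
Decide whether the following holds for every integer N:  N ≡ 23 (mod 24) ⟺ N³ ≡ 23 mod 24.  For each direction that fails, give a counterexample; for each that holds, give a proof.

Both directions hold.

Converse. Suppose N³ ≡ 23 (mod 24). The only residue r in {0, …, 23} with r³ ≡ 23 (mod 24) is r = 23, so N ≡ 23 (mod 24).

Forward direction. Suppose N ≡ 23 (mod 24). Write N = 24j + 23. Then (24j + 23)³ = 13824j³ + 39744j² + 38088j + 12167 = 24(576j³ + 1656j² + 1587j + 506) + 23, so N³ ≡ 23 (mod 24).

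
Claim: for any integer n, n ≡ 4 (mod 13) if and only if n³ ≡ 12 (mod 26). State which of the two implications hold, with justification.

Neither implication holds.

(→) This fails: take n = 17. Then 17 ≡ 4 (mod 13), but 17³ = 4913 ≡ 25 (mod 26), not 12.

(←) This fails: take n = 10. Then 10³ = 1000 ≡ 12 (mod 26), yet 10 ≡ 10 (mod 13), not 4.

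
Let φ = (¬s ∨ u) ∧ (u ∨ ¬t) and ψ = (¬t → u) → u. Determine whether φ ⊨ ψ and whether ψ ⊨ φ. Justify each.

Not equivalent: only (⇒) holds.

Forward direction. Assume the antecedent. If u is true, (¬t → u) → u reduces to true regardless of the other variables. If u is false, the antecedent forces (u = F, t = F, s = F), and (¬t → u) → u holds there. Either way (¬t → u) → u holds.

Converse. This fails. Under u = F, t = F, s = T, the left side is false but the right side is true.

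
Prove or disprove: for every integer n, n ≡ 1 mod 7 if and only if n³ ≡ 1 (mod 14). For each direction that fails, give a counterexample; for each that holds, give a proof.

(⟹) This fails: take n = 8. Then 8 ≡ 1 (mod 7), but 8³ = 512 ≡ 8 (mod 14), not 1.

(⟸) This fails: take n = 9. Then 9³ = 729 ≡ 1 (mod 14), yet 9 ≡ 2 (mod 7), not 1.

Neither direction holds.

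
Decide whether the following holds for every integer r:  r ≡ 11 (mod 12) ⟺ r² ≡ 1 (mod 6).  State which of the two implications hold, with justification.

(→) Suppose r ≡ 11 (mod 12). Then r² ≡ 11² = 121 (mod 12), and since 6 ∣ 12, also r² ≡ 1 (mod 6).

(←) This fails: take r = 1. Then 1² = 1 ≡ 1 (mod 6), yet 1 ≡ 1 (mod 12), not 11.

Only the forward direction holds.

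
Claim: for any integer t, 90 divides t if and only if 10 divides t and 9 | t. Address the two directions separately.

Both directions hold.

(⟹) If 90 ∣ t, write t = 90q. Since 90 = 9·10, t = 10·(9q), so 10 ∣ t; and since 90 = 10·9, t = 9·(10q), so 9 ∣ t.

(⟸) Suppose 10 ∣ t and 9 ∣ t. Any common multiple of 10 and 9 is a multiple of their lcm; here gcd(10, 9) = 1, so lcm(10, 9) = 10·9 = 90, so 90 ∣ t.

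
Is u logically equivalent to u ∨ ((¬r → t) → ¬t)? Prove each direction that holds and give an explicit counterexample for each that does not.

Only the forward direction holds.

(⇒) Assume the antecedent. If t is true, the antecedent forces (t = T, r = F, u = T) or (t = T, r = T, u = T), and u ∨ ((¬r → t) → ¬t) holds there. If t is false, u ∨ ((¬r → t) → ¬t) reduces to true regardless of the other variables. Either way u ∨ ((¬r → t) → ¬t) holds.

(⇐) This fails. Under t = F, r = F, u = F, the left side is false but the right side is true.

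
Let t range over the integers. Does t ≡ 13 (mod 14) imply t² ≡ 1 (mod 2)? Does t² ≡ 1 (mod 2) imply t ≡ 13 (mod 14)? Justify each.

(→) Suppose t ≡ 13 (mod 14). Then t² ≡ 13² = 169 (mod 14), and since 2 ∣ 14, also t² ≡ 1 (mod 2).

(←) This fails: take t = 1. Then 1² = 1 ≡ 1 (mod 2), yet 1 ≡ 1 (mod 14), not 13.

Not equivalent: only (⇒) holds.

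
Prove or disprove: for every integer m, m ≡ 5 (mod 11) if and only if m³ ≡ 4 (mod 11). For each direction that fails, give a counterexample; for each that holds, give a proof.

Equivalent; both directions hold.

(←) Suppose m³ ≡ 4 (mod 11). The only residue r in {0, …, 10} with r³ ≡ 4 (mod 11) is r = 5, so m ≡ 5 (mod 11).

(→) Suppose m ≡ 5 (mod 11). Write m = 11j + 5. Then (11j + 5)³ = 1331j³ + 1815j² + 825j + 125 = 11(121j³ + 165j² + 75j + 11) + 4, so m³ ≡ 4 (mod 11).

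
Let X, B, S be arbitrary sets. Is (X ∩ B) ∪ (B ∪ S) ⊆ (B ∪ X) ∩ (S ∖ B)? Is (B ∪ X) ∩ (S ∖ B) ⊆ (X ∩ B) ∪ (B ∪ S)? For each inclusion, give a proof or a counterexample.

(⊆) fails; (⊇) holds.

(⊇) Let x ∈ (B ∪ X) ∩ (S ∖ B). Then x ∈ X ∩ S and x ∉ B, from which x ∈ (X ∩ B) ∪ (B ∪ S).

(⊆) This inclusion fails. Take X = ∅, B = {1}, S = ∅; then 1 ∈ (X ∩ B) ∪ (B ∪ S) but 1 ∉ (B ∪ X) ∩ (S ∖ B).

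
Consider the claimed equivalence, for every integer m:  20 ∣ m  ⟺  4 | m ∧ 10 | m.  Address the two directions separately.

[⇒] If 20 ∣ m, write m = 20q. Since 20 = 5·4, m = 4·(5q), so 4 ∣ m; and since 20 = 2·10, m = 10·(2q), so 10 ∣ m.

[⇐] Suppose 4 ∣ m and 10 ∣ m. Any common multiple of 4 and 10 is a multiple of their lcm; here lcm(4, 10) = 4·10/gcd(4, 10) = 40/2 = 20, so 20 ∣ m.

Both directions hold; the statement is true.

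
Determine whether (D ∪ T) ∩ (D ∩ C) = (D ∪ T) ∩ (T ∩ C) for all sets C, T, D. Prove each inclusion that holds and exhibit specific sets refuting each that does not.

Forward inclusion. This inclusion fails. Take C = {1}, T = ∅, D = {1}; then 1 ∈ (D ∪ T) ∩ (D ∩ C) but 1 ∉ (D ∪ T) ∩ (T ∩ C).

Reverse inclusion. This inclusion fails. Take C = {1}, T = {1}, D = ∅; then 1 ∈ (D ∪ T) ∩ (T ∩ C) but 1 ∉ (D ∪ T) ∩ (D ∩ C).

Both inclusions fail.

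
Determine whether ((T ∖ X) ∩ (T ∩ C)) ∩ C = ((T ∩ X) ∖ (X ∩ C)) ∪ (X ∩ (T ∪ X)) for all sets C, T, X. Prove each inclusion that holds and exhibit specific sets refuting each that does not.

Neither inclusion holds.

Forward inclusion. This inclusion fails. Take C = {1}, T = {1}, X = ∅; then 1 ∈ ((T ∖ X) ∩ (T ∩ C)) ∩ C but 1 ∉ ((T ∩ X) ∖ (X ∩ C)) ∪ (X ∩ (T ∪ X)).

Reverse inclusion. This inclusion fails. Take C = ∅, T = ∅, X = {1}; then 1 ∈ ((T ∩ X) ∖ (X ∩ C)) ∪ (X ∩ (T ∪ X)) but 1 ∉ ((T ∖ X) ∩ (T ∩ C)) ∩ C.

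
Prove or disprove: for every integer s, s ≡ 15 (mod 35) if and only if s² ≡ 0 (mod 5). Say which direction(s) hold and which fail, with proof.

Not equivalent: only (⇒) holds.

[⇒] Suppose s ≡ 15 (mod 35). Then s² ≡ 15² = 225 (mod 35), and since 5 ∣ 35, also s² ≡ 0 (mod 5).

[⇐] This fails: take s = 0. Then 0² = 0 ≡ 0 (mod 5), yet 0 ≡ 0 (mod 35), not 15.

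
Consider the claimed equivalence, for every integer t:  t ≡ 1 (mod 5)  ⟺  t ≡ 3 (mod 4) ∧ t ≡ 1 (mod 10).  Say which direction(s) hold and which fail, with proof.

[⇒] This fails: t = 16 gives 16 ≡ 1 (mod 5) but 16 ≡ 0 (mod 4), so the conjunction on the right does not hold.

[⇐] Conversely, if t ≡ 3 (mod 4) and t ≡ 1 (mod 10), then by the Chinese remainder theorem t ≡ 11 (mod 20). Since 11 ≡ 1 (mod 5) and 5 ∣ 20, we get t ≡ 1 (mod 5).

Not equivalent: only (⇐) holds.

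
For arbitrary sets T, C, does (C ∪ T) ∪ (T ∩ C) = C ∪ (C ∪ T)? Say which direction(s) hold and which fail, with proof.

Forward inclusion. Let x ∈ (C ∪ T) ∪ (T ∩ C). Then either x ∈ T and x ∉ C; or x ∈ C and x ∉ T; or x ∈ T ∩ C. In each case x ∈ C ∪ (C ∪ T), so (C ∪ T) ∪ (T ∩ C) ⊆ C ∪ (C ∪ T).

Reverse inclusion. Let x ∈ C ∪ (C ∪ T). Then either x ∈ T and x ∉ C; or x ∈ C and x ∉ T; or x ∈ T ∩ C. In each case x ∈ (C ∪ T) ∪ (T ∩ C), so C ∪ (C ∪ T) ⊆ (C ∪ T) ∪ (T ∩ C).

Both inclusions hold; the sets are equal.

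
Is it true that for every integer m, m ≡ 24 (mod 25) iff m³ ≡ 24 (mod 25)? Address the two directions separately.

(⟸) Suppose m³ ≡ 24 (mod 25). The only residue r in {0, …, 24} with r³ ≡ 24 (mod 25) is r = 24, so m ≡ 24 (mod 25).

(⟹) Suppose m ≡ 24 (mod 25). Write m = 25j + 24. Then (25j + 24)³ = 15625j³ + 45000j² + 43200j + 13824 = 25(625j³ + 1800j² + 1728j + 552) + 24, so m³ ≡ 24 (mod 25).

The biconditional holds.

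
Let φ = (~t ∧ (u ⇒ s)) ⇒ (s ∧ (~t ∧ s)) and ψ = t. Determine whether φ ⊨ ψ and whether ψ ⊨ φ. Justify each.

The forward direction fails; the converse holds.

(←) Assume the antecedent. If u is true, the consequent reduces to true regardless of the other variables. If u is false, the antecedent forces (u = F, t = T, s = F) or (u = F, t = T, s = T), and the consequent holds there. Either way the consequent holds.

(→) This fails. Under u = T, t = F, s = F, the left side is true but the right side is false.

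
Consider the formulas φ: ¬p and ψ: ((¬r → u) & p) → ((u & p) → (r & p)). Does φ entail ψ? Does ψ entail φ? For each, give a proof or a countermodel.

Forward direction. Assume the antecedent. If r is true, the consequent reduces to true regardless of the other variables. If r is false, the antecedent forces (r = F, p = F, u = F) or (r = F, p = F, u = T), and the consequent holds there. Either way the consequent holds.

Converse. This fails. Under r = F, p = T, u = F, the left side is false but the right side is true.

(⇒) holds; (⇐) fails.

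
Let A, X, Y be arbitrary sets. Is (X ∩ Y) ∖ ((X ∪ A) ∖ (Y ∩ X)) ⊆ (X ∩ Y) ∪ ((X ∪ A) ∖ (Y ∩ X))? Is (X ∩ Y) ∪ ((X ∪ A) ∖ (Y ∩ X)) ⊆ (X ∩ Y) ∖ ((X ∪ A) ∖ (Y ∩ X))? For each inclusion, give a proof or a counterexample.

Only the forward inclusion holds.

(⟹) Let x ∈ (X ∩ Y) ∖ ((X ∪ A) ∖ (Y ∩ X)). Then either x ∈ X ∩ Y and x ∉ A; or x ∈ A ∩ X ∩ Y. In each case x ∈ (X ∩ Y) ∪ ((X ∪ A) ∖ (Y ∩ X)), so (X ∩ Y) ∖ ((X ∪ A) ∖ (Y ∩ X)) ⊆ (X ∩ Y) ∪ ((X ∪ A) ∖ (Y ∩ X)).

(⟸) This inclusion fails. Take A = {1}, X = ∅, Y = ∅; then 1 ∈ (X ∩ Y) ∪ ((X ∪ A) ∖ (Y ∩ X)) but 1 ∉ (X ∩ Y) ∖ ((X ∪ A) ∖ (Y ∩ X)).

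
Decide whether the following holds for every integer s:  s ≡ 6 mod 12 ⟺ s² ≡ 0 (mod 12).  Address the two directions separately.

The forward direction holds; the converse fails.

[⇐] This fails: take s = 0. Then 0² = 0 ≡ 0 (mod 12), yet 0 ≡ 0 (mod 12), not 6.

[⇒] Suppose s ≡ 6 mod 12. Write s = 12j + 6. Then (12j + 6)² = 144j² + 144j + 36 = 12(12j² + 12j + 3) + 0, so s² ≡ 0 (mod 12).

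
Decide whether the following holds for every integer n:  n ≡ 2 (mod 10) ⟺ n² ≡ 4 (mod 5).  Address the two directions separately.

Not equivalent: only (⇒) holds.

Forward direction. Suppose n ≡ 2 (mod 10). Then n² ≡ 2² = 4 (mod 10), and since 5 ∣ 10, also n² ≡ 4 (mod 5).

Converse. This fails: take n = 3. Then 3² = 9 ≡ 4 (mod 5), yet 3 ≡ 3 (mod 10), not 2.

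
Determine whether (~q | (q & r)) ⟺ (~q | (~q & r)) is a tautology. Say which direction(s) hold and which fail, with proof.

Only the converse holds.

(⟹) This fails. Under q = T, r = T, the left side is true but the right side is false.

(⟸) Assume the antecedent. If q is true, the antecedent cannot hold. If q is false, ~q | (q & r) reduces to true regardless of the other variables. Either way ~q | (q & r) holds.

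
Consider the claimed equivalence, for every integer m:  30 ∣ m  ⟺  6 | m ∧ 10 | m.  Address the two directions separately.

[⇒] If 30 ∣ m, write m = 30q. Since 30 = 5·6, m = 6·(5q), so 6 ∣ m; and since 30 = 3·10, m = 10·(3q), so 10 ∣ m.

[⇐] Suppose 6 ∣ m and 10 ∣ m. Any common multiple of 6 and 10 is a multiple of their lcm; here lcm(6, 10) = 6·10/gcd(6, 10) = 60/2 = 30, so 30 ∣ m.

Both directions hold.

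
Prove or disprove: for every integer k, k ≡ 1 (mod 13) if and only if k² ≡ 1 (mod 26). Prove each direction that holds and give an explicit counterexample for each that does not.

Forward direction. This fails: take k = 14. Then 14 ≡ 1 (mod 13), but 14² = 196 ≡ 14 (mod 26), not 1.

Converse. This fails: take k = 25. Then 25² = 625 ≡ 1 (mod 26), yet 25 ≡ 12 (mod 13), not 1.

Neither direction holds.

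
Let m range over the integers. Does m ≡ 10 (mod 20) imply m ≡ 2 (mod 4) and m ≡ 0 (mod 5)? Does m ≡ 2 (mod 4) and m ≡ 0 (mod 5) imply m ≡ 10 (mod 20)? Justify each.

(⇒) Suppose m ≡ 10 (mod 20); write m = 20j + 10. Since 4 ∣ 20, reducing mod 4 gives m ≡ 10 ≡ 2 (mod 4); since 5 ∣ 20, reducing mod 5 gives m ≡ 10 ≡ 0 (mod 5).

(⇐) Conversely, if m ≡ 2 (mod 4) and m ≡ 0 (mod 5), then by the Chinese remainder theorem m ≡ 10 (mod 20). This is exactly m ≡ 10 (mod 20).

Both directions hold; the statement is true.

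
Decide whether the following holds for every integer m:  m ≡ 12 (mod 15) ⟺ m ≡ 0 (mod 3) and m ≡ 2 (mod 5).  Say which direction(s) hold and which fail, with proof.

Both directions hold.

(⟹) Suppose m ≡ 12 (mod 15); write m = 15j + 12. Since 3 ∣ 15, reducing mod 3 gives m ≡ 12 ≡ 0 (mod 3); since 5 ∣ 15, reducing mod 5 gives m ≡ 12 ≡ 2 (mod 5).

(⟸) Conversely, if m ≡ 0 (mod 3) and m ≡ 2 (mod 5), then by the Chinese remainder theorem m ≡ 12 (mod 15). This is exactly m ≡ 12 (mod 15).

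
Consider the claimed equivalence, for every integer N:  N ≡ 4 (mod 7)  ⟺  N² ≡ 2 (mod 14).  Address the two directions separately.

Forward direction. This fails: take N = 11. Then 11 ≡ 4 (mod 7), but 11² = 121 ≡ 9 (mod 14), not 2.

Converse. This fails: take N = 10. Then 10² = 100 ≡ 2 (mod 14), yet 10 ≡ 3 (mod 7), not 4.

(⇒) fails and (⇐) fails.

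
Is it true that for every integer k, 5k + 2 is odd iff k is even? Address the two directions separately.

Both directions fail.

(⟹) This fails: k = 7 gives 5k + 2 = 37, which is odd, but 7 is odd, not even.

(⟸) This also fails: k = 2 is even, but 5k + 2 = 12 is even, not odd.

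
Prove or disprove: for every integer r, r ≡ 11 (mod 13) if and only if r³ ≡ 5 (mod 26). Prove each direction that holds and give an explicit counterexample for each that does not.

(⟹) This fails: take r = 24. Then 24 ≡ 11 (mod 13), but 24³ = 13824 ≡ 18 (mod 26), not 5.

(⟸) This fails: take r = 7. Then 7³ = 343 ≡ 5 (mod 26), yet 7 ≡ 7 (mod 13), not 11.

(⇒) fails and (⇐) fails.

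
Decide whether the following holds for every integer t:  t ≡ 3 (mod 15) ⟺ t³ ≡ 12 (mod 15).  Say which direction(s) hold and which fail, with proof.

[⇒] Suppose t ≡ 3 (mod 15). Write t = 15j + 3. Then (15j + 3)³ = 3375j³ + 2025j² + 405j + 27 = 15(225j³ + 135j² + 27j + 1) + 12, so t³ ≡ 12 (mod 15).

[⇐] Conversely, suppose t³ ≡ 12 (mod 15). The only residue r in {0, …, 14} with r³ ≡ 12 (mod 15) is r = 3, so t ≡ 3 (mod 15).

Equivalent; both directions hold.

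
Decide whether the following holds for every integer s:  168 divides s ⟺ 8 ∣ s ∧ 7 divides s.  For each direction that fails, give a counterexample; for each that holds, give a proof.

Only the forward direction holds.

[⇒] If 168 ∣ s, write s = 168q. Since 168 = 21·8, s = 8·(21q), so 8 ∣ s; and since 168 = 24·7, s = 7·(24q), so 7 ∣ s.

[⇐] This fails: take s = 56. Both 8 ∣ 56 and 7 ∣ 56, yet 56 is not a multiple of 168 (since 56 = 0·168 + 56), so 168 ∤ 56.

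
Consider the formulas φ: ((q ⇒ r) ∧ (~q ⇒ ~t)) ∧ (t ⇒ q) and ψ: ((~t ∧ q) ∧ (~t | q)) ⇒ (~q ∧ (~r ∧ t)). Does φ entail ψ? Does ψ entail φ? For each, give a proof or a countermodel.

(→) This fails. Under t = F, r = T, q = T, the left side is true but the right side is false.

(←) This fails. Under t = T, r = F, q = F, the left side is false but the right side is true.

Both directions fail.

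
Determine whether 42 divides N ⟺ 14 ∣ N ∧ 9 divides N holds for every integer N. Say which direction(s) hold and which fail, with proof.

(⟹) This fails: take N = 42. Certainly 42 ∣ 42, but 9 ∤ 42.

(⟸) Suppose 14 ∣ N and 9 ∣ N. Any common multiple of 14 and 9 is a multiple of their lcm; here gcd(14, 9) = 1, so lcm(14, 9) = 14·9 = 126, so 126 ∣ N. Since 42 ∣ 126, it follows that 42 ∣ N.

(⇒) fails; (⇐) holds.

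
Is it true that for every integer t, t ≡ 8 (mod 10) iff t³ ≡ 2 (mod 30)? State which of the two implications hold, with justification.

(⇒) fails; (⇐) holds.

Forward direction. This fails: take t = 18. Then 18 ≡ 8 (mod 10), but 18³ = 5832 ≡ 12 (mod 30), not 2.

Converse. The residues r modulo 30 with r³ ≡ 2 (mod 30) are exactly {8}, and each is ≡ 8 (mod 10).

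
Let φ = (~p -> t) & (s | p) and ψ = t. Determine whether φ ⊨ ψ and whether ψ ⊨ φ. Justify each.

Neither implication holds.

(⟹) This fails. Under p = T, t = F, s = F, the left side is true but the right side is false.

(⟸) This fails. Under p = F, t = T, s = F, the left side is false but the right side is true.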